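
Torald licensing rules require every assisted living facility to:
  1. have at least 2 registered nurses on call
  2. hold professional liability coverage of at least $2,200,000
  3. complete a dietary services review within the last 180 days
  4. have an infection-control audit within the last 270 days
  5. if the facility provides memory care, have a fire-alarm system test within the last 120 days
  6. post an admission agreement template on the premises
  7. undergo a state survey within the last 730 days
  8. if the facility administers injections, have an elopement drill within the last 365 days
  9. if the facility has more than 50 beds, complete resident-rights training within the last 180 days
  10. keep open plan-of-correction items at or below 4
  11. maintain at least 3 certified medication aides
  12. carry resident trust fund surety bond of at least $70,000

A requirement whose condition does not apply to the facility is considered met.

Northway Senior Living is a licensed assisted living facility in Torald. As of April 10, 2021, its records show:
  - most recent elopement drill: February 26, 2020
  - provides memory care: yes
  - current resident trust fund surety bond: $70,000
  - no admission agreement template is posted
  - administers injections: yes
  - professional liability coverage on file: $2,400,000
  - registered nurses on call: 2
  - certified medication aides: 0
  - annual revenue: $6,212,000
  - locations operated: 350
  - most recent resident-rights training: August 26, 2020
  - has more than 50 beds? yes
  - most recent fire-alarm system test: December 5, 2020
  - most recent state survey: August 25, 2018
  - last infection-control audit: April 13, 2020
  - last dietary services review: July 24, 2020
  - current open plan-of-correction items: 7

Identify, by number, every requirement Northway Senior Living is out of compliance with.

3, 4, 5, 6, 7, 8, 9, 10, 11

1. registered nurses on call 2 ≥ 2 → met
2. professional liability coverage $2,400,000 ≥ $2,200,000 → met
3. dietary services review 260 days ago vs limit 180 → not met
4. infection-control audit 362 days ago vs limit 270 → not met
5. condition 'provides memory care' holds; fire-alarm system test 126 days ago vs limit 120 → not met
6. admission agreement template absent → not met
7. state survey 959 days ago vs limit 730 → not met
8. condition 'administers injections' holds; elopement drill 409 days ago vs limit 365 → not met
9. condition 'has more than 50 beds' holds; resident-rights training 227 days ago vs limit 180 → not met
10. open plan-of-correction items 7 > 4 → not met
11. certified medication aides 0 < 3 → not met
12. resident trust fund surety bond $70,000 ≥ $70,000 → met
Not met: 3, 4, 5, 6, 7, 8, 9, 10, 11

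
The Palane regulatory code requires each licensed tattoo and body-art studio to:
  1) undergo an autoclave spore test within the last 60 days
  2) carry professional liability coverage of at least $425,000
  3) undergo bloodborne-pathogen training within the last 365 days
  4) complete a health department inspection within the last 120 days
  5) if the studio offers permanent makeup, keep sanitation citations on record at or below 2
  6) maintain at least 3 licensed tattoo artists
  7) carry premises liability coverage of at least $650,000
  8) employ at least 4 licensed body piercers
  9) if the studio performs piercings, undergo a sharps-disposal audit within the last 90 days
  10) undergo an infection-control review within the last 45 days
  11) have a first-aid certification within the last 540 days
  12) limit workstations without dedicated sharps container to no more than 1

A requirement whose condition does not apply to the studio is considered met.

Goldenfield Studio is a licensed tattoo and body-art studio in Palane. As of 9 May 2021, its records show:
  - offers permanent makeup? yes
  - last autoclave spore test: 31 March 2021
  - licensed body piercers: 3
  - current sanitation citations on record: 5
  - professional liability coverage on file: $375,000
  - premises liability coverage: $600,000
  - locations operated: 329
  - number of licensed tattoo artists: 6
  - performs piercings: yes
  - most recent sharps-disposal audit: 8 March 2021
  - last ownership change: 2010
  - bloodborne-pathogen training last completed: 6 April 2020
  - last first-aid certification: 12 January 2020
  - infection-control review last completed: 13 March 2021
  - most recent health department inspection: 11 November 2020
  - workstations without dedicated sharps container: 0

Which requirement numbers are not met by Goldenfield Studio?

1. autoclave spore test 39 days ago vs limit 60 → met
2. professional liability coverage $375,000 < $425,000 → not met
3. bloodborne-pathogen training 398 days ago vs limit 365 → not met
4. health department inspection 179 days ago vs limit 120 → not met
5. condition 'offers permanent makeup' holds; sanitation citations on record 5 > 2 → not met
6. licensed tattoo artists 6 ≥ 3 → met
7. premises liability coverage $600,000 < $650,000 → not met
8. licensed body piercers 3 < 4 → not met
9. condition 'performs piercings' holds; sharps-disposal audit 62 days ago vs limit 90 → met
10. infection-control review 57 days ago vs limit 45 → not met
11. first-aid certification 483 days ago vs limit 540 → met
12. workstations without dedicated sharps container 0 ≤ 1 → met
Not met: 2, 3, 4, 5, 7, 8, 10

2, 3, 4, 5, 7, 8, 10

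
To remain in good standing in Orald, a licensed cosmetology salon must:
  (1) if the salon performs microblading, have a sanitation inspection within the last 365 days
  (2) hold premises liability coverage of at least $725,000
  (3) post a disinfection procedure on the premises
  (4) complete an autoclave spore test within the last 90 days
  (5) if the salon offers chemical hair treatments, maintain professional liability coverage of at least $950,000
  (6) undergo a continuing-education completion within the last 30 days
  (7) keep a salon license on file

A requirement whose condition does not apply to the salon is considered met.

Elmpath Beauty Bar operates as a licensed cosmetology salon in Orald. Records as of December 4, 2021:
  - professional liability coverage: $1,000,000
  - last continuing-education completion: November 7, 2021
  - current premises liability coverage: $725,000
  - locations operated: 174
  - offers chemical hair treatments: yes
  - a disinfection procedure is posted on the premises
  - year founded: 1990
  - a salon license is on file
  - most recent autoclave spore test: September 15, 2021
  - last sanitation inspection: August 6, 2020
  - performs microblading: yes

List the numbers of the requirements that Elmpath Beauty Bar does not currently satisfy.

1

1. condition 'performs microblading' holds; sanitation inspection 485 days ago vs limit 365 → not met
2. premises liability coverage $725,000 ≥ $725,000 → met
3. disinfection procedure present → met
4. autoclave spore test 80 days ago vs limit 90 → met
5. condition 'offers chemical hair treatments' holds; professional liability coverage $1,000,000 ≥ $950,000 → met
6. continuing-education completion 27 days ago vs limit 30 → met
7. salon license present → met
Not met: 1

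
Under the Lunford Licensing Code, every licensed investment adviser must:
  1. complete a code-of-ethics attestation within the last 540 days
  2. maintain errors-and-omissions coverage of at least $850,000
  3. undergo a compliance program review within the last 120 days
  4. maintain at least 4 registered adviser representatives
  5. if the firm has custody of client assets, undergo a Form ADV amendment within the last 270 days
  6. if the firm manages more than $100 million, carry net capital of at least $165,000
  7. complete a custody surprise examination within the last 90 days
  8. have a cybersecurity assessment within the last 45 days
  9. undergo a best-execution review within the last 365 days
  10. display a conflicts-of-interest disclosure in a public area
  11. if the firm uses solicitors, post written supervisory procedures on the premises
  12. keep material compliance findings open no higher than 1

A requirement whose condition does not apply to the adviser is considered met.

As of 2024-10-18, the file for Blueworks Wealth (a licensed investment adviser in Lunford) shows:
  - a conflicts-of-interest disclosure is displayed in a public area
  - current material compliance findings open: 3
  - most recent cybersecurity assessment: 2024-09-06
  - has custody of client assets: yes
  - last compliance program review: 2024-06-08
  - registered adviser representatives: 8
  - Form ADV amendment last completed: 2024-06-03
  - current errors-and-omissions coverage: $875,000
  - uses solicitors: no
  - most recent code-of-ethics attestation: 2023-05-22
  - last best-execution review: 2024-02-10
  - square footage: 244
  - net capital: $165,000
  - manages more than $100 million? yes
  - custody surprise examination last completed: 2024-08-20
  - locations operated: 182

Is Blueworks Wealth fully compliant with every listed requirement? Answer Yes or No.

1. code-of-ethics attestation 515 days ago vs limit 540 → met
2. errors-and-omissions coverage $875,000 ≥ $850,000 → met
3. compliance program review 132 days ago vs limit 120 → not met
4. registered adviser representatives 8 ≥ 4 → met
5. condition 'has custody of client assets' holds; Form ADV amendment 137 days ago vs limit 270 → met
6. condition 'manages more than $100 million' holds; net capital $165,000 ≥ $165,000 → met
7. custody surprise examination 59 days ago vs limit 90 → met
8. cybersecurity assessment 42 days ago vs limit 45 → met
9. best-execution review 251 days ago vs limit 365 → met
10. conflicts-of-interest disclosure present → met
11. condition 'uses solicitors' does not hold → requirement n/a → met
12. material compliance findings open 3 > 1 → not met
Not met: 3, 12

No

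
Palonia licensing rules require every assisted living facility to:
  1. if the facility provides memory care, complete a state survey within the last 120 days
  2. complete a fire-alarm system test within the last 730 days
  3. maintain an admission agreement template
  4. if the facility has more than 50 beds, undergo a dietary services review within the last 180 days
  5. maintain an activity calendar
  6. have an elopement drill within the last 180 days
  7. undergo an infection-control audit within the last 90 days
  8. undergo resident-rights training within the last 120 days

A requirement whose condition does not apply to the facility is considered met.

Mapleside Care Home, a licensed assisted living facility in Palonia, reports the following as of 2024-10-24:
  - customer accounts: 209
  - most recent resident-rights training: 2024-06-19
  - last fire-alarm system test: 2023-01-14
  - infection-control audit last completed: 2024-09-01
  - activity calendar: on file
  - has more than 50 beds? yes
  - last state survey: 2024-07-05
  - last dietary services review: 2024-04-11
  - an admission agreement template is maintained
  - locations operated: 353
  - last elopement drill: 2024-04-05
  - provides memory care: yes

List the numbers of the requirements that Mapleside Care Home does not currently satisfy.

1. condition 'provides memory care' holds; state survey 111 days ago vs limit 120 → met
2. fire-alarm system test 649 days ago vs limit 730 → met
3. admission agreement template present → met
4. condition 'has more than 50 beds' holds; dietary services review 196 days ago vs limit 180 → not met
5. activity calendar present → met
6. elopement drill 202 days ago vs limit 180 → not met
7. infection-control audit 53 days ago vs limit 90 → met
8. resident-rights training 127 days ago vs limit 120 → not met
Not met: 4, 6, 8

4, 6, 8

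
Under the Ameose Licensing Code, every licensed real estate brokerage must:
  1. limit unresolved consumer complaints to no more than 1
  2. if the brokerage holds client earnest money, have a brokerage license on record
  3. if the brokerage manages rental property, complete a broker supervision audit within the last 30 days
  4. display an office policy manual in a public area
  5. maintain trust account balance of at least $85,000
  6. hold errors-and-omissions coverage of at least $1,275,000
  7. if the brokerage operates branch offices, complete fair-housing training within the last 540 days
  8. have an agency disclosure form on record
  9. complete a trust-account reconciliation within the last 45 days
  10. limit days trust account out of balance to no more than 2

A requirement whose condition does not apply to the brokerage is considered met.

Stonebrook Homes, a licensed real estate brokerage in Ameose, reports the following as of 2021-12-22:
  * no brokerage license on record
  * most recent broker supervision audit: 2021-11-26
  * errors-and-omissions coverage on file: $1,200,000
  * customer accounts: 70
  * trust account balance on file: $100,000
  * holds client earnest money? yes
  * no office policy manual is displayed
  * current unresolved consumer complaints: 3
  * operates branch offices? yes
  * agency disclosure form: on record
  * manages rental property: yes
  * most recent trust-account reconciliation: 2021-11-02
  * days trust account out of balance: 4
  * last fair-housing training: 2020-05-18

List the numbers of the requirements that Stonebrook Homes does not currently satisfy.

1, 2, 4, 6, 7, 9, 10

1. unresolved consumer complaints 3 > 1 → not met
2. condition 'holds client earnest money' holds; brokerage license absent → not met
3. condition 'manages rental property' holds; broker supervision audit 26 days ago vs limit 30 → met
4. office policy manual absent → not met
5. trust account balance $100,000 ≥ $85,000 → met
6. errors-and-omissions coverage $1,200,000 < $1,275,000 → not met
7. condition 'operates branch offices' holds; fair-housing training 583 days ago vs limit 540 → not met
8. agency disclosure form present → met
9. trust-account reconciliation 50 days ago vs limit 45 → not met
10. days trust account out of balance 4 > 2 → not met
Not met: 1, 2, 4, 6, 7, 9, 10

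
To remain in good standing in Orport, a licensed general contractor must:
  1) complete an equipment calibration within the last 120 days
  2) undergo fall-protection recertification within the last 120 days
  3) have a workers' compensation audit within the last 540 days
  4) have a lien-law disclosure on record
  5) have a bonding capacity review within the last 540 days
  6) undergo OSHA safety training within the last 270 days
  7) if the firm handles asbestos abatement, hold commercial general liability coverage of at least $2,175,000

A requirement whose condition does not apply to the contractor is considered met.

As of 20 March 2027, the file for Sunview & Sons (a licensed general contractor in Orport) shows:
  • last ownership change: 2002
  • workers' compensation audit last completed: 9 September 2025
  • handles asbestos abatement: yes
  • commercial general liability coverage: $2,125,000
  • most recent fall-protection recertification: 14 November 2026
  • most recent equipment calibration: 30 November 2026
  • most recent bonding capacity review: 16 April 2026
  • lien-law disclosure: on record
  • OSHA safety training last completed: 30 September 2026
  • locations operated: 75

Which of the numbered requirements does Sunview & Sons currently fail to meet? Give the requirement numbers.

1. equipment calibration 110 days ago vs limit 120 → met
2. fall-protection recertification 126 days ago vs limit 120 → not met
3. workers' compensation audit 557 days ago vs limit 540 → not met
4. lien-law disclosure present → met
5. bonding capacity review 338 days ago vs limit 540 → met
6. OSHA safety training 171 days ago vs limit 270 → met
7. condition 'handles asbestos abatement' holds; commercial general liability coverage $2,125,000 < $2,175,000 → not met
Not met: 2, 3, 7

2, 3, 7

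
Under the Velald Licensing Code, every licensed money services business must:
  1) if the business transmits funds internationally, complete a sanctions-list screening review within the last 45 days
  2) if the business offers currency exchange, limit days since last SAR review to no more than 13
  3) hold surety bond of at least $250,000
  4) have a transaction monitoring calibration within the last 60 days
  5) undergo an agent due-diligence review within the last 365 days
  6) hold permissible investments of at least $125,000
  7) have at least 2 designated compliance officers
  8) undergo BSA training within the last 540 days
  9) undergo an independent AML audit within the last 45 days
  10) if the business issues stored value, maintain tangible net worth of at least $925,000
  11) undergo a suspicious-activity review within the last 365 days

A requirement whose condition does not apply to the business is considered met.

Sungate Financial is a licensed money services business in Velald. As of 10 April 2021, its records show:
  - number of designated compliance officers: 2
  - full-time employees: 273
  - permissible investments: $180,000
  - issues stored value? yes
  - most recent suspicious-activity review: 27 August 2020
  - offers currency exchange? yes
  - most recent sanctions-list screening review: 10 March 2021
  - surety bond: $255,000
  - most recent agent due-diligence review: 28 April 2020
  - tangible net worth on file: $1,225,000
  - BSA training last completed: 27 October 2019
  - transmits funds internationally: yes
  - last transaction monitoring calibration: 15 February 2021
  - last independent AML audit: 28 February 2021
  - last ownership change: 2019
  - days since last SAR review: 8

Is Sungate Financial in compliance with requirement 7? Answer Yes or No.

Yes

7. designated compliance officers 2 ≥ 2 → met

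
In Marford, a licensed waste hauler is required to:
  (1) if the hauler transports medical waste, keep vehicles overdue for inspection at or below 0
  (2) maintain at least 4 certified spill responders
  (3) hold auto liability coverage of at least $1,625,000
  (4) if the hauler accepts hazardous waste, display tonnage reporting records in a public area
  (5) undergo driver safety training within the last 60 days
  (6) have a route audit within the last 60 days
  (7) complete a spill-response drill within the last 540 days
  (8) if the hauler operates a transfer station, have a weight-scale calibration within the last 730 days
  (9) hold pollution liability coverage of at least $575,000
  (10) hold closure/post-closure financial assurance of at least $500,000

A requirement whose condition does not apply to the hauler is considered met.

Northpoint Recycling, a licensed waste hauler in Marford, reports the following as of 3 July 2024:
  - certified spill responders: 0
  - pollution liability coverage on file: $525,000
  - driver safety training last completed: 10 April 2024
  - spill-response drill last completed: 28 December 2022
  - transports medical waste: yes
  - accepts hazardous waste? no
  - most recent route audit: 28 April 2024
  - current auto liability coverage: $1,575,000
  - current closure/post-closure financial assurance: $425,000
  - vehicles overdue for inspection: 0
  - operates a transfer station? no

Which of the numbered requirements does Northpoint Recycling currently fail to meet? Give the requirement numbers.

2, 3, 5, 6, 7, 9, 10

1. condition 'transports medical waste' holds; vehicles overdue for inspection 0 ≤ 0 → met
2. certified spill responders 0 < 4 → not met
3. auto liability coverage $1,575,000 < $1,625,000 → not met
4. condition 'accepts hazardous waste' does not hold → requirement n/a → met
5. driver safety training 84 days ago vs limit 60 → not met
6. route audit 66 days ago vs limit 60 → not met
7. spill-response drill 553 days ago vs limit 540 → not met
8. condition 'operates a transfer station' does not hold → requirement n/a → met
9. pollution liability coverage $525,000 < $575,000 → not met
10. closure/post-closure financial assurance $425,000 < $500,000 → not met
Not met: 2, 3, 5, 6, 7, 9, 10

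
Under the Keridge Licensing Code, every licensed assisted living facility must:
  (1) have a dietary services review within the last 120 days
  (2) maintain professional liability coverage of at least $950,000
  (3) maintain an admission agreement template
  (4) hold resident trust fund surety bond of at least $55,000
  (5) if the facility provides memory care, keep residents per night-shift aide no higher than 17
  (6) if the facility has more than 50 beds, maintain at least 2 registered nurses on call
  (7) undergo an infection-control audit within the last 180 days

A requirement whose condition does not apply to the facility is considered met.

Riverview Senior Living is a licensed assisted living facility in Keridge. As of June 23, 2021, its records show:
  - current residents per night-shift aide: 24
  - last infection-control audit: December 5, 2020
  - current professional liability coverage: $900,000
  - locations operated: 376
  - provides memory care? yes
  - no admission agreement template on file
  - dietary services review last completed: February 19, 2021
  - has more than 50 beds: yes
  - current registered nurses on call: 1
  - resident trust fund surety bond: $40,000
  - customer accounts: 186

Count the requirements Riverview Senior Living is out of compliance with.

7

1. dietary services review 124 days ago vs limit 120 → not met
2. professional liability coverage $900,000 < $950,000 → not met
3. admission agreement template absent → not met
4. resident trust fund surety bond $40,000 < $55,000 → not met
5. condition 'provides memory care' holds; residents per night-shift aide 24 > 17 → not met
6. condition 'has more than 50 beds' holds; registered nurses on call 1 < 2 → not met
7. infection-control audit 200 days ago vs limit 180 → not met
Not met: 7 of 7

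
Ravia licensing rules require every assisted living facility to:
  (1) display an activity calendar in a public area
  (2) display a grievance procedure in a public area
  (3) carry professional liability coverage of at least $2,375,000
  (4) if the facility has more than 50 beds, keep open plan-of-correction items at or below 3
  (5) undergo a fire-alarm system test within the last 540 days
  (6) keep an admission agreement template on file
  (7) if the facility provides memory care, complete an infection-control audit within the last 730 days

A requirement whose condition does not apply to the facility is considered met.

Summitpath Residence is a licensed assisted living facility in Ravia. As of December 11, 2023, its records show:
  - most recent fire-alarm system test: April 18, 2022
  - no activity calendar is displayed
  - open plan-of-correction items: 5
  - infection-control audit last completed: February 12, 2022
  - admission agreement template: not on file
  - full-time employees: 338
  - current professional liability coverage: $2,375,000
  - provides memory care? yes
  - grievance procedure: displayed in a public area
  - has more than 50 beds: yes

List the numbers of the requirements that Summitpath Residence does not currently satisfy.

1, 4, 5, 6

1. activity calendar absent → not met
2. grievance procedure present → met
3. professional liability coverage $2,375,000 ≥ $2,375,000 → met
4. condition 'has more than 50 beds' holds; open plan-of-correction items 5 > 3 → not met
5. fire-alarm system test 602 days ago vs limit 540 → not met
6. admission agreement template absent → not met
7. condition 'provides memory care' holds; infection-control audit 667 days ago vs limit 730 → met
Not met: 1, 4, 5, 6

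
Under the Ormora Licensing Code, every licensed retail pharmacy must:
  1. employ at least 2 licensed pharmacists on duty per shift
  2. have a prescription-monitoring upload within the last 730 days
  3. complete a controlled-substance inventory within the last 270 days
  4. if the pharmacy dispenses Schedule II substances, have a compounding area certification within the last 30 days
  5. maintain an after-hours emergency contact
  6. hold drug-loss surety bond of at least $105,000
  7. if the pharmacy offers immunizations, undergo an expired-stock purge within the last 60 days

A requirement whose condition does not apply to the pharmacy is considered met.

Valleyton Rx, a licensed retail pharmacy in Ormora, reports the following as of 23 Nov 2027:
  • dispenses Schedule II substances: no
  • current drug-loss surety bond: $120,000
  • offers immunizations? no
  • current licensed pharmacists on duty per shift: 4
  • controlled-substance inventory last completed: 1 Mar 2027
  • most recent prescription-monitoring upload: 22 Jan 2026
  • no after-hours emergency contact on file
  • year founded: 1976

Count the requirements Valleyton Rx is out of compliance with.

1. licensed pharmacists on duty per shift 4 ≥ 2 → met
2. prescription-monitoring upload 670 days ago vs limit 730 → met
3. controlled-substance inventory 267 days ago vs limit 270 → met
4. condition 'dispenses Schedule II substances' does not hold → requirement n/a → met
5. after-hours emergency contact absent → not met
6. drug-loss surety bond $120,000 ≥ $105,000 → met
7. condition 'offers immunizations' does not hold → requirement n/a → met
Not met: 1 of 7

1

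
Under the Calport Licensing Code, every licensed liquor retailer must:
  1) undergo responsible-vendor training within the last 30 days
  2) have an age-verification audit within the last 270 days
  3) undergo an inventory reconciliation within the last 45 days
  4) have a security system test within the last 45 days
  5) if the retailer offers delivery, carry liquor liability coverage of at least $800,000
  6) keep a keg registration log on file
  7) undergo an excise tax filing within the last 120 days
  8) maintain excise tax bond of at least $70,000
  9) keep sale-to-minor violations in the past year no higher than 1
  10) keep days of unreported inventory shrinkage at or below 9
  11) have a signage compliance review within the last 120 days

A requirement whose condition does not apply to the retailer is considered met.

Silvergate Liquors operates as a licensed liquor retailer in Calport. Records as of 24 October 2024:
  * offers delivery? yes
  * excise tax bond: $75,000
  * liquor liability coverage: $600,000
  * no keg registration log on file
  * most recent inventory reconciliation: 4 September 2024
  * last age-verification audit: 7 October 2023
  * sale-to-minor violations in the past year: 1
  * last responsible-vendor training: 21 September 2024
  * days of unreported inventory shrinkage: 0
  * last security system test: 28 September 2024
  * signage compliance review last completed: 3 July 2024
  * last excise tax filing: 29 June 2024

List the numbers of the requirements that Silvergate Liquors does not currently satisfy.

1, 2, 3, 5, 6

1. responsible-vendor training 33 days ago vs limit 30 → not met
2. age-verification audit 383 days ago vs limit 270 → not met
3. inventory reconciliation 50 days ago vs limit 45 → not met
4. security system test 26 days ago vs limit 45 → met
5. condition 'offers delivery' holds; liquor liability coverage $600,000 < $800,000 → not met
6. keg registration log absent → not met
7. excise tax filing 117 days ago vs limit 120 → met
8. excise tax bond $75,000 ≥ $70,000 → met
9. sale-to-minor violations in the past year 1 ≤ 1 → met
10. days of unreported inventory shrinkage 0 ≤ 9 → met
11. signage compliance review 113 days ago vs limit 120 → met
Not met: 1, 2, 3, 5, 6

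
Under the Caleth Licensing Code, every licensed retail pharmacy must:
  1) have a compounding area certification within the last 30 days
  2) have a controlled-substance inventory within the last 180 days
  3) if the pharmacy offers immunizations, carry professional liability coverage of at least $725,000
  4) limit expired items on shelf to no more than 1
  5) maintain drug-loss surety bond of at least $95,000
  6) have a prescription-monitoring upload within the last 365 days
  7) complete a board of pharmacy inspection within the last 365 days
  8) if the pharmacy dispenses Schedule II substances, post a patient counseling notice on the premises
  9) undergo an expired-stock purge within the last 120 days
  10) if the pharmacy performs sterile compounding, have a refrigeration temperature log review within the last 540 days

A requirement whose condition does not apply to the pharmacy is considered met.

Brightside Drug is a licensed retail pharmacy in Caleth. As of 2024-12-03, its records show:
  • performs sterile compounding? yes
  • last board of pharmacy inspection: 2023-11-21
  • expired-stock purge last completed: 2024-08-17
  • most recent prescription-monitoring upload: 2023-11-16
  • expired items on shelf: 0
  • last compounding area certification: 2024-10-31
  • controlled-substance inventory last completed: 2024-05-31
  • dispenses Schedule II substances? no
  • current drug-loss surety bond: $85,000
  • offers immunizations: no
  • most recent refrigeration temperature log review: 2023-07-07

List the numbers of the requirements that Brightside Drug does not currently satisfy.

1, 2, 5, 6, 7

1. compounding area certification 33 days ago vs limit 30 → not met
2. controlled-substance inventory 186 days ago vs limit 180 → not met
3. condition 'offers immunizations' does not hold → requirement n/a → met
4. expired items on shelf 0 ≤ 1 → met
5. drug-loss surety bond $85,000 < $95,000 → not met
6. prescription-monitoring upload 383 days ago vs limit 365 → not met
7. board of pharmacy inspection 378 days ago vs limit 365 → not met
8. condition 'dispenses Schedule II substances' does not hold → requirement n/a → met
9. expired-stock purge 108 days ago vs limit 120 → met
10. condition 'performs sterile compounding' holds; refrigeration temperature log review 515 days ago vs limit 540 → met
Not met: 1, 2, 5, 6, 7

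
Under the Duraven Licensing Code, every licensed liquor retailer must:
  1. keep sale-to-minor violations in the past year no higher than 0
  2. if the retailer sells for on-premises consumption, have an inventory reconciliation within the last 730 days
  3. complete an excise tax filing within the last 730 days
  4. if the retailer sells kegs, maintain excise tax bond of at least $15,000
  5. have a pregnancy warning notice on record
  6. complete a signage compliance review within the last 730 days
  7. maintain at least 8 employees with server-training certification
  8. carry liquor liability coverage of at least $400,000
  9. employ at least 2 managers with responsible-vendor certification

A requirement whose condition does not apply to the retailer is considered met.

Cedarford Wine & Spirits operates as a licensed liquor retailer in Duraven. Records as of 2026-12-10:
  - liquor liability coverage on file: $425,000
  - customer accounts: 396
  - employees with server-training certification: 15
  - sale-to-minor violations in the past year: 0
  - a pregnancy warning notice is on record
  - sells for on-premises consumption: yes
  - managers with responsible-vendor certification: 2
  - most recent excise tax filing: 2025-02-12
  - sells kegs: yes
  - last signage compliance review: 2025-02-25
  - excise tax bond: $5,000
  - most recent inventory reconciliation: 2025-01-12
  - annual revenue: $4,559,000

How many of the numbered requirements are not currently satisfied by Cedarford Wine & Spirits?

1. sale-to-minor violations in the past year 0 ≤ 0 → met
2. condition 'sells for on-premises consumption' holds; inventory reconciliation 697 days ago vs limit 730 → met
3. excise tax filing 666 days ago vs limit 730 → met
4. condition 'sells kegs' holds; excise tax bond $5,000 < $15,000 → not met
5. pregnancy warning notice present → met
6. signage compliance review 653 days ago vs limit 730 → met
7. employees with server-training certification 15 ≥ 8 → met
8. liquor liability coverage $425,000 ≥ $400,000 → met
9. managers with responsible-vendor certification 2 ≥ 2 → met
Not met: 1 of 9

1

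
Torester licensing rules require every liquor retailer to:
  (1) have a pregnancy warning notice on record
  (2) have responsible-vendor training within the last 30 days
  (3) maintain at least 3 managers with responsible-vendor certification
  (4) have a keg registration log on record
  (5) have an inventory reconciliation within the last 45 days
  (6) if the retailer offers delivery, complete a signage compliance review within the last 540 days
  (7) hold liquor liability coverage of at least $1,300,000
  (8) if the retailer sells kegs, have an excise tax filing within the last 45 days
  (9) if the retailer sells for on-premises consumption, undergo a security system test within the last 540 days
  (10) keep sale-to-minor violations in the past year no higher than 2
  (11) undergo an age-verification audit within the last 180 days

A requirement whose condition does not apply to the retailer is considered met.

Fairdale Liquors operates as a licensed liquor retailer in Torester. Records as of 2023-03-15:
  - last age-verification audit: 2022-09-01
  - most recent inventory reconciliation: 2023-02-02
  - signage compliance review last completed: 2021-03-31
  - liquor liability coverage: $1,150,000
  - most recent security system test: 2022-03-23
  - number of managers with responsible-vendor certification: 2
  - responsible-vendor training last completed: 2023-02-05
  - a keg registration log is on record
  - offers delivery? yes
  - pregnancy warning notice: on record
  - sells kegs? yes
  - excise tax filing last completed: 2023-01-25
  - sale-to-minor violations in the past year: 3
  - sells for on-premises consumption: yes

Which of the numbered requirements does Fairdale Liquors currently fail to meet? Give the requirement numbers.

2, 3, 6, 7, 8, 10, 11

1. pregnancy warning notice present → met
2. responsible-vendor training 38 days ago vs limit 30 → not met
3. managers with responsible-vendor certification 2 < 3 → not met
4. keg registration log present → met
5. inventory reconciliation 41 days ago vs limit 45 → met
6. condition 'offers delivery' holds; signage compliance review 714 days ago vs limit 540 → not met
7. liquor liability coverage $1,150,000 < $1,300,000 → not met
8. condition 'sells kegs' holds; excise tax filing 49 days ago vs limit 45 → not met
9. condition 'sells for on-premises consumption' holds; security system test 357 days ago vs limit 540 → met
10. sale-to-minor violations in the past year 3 > 2 → not met
11. age-verification audit 195 days ago vs limit 180 → not met
Not met: 2, 3, 6, 7, 8, 10, 11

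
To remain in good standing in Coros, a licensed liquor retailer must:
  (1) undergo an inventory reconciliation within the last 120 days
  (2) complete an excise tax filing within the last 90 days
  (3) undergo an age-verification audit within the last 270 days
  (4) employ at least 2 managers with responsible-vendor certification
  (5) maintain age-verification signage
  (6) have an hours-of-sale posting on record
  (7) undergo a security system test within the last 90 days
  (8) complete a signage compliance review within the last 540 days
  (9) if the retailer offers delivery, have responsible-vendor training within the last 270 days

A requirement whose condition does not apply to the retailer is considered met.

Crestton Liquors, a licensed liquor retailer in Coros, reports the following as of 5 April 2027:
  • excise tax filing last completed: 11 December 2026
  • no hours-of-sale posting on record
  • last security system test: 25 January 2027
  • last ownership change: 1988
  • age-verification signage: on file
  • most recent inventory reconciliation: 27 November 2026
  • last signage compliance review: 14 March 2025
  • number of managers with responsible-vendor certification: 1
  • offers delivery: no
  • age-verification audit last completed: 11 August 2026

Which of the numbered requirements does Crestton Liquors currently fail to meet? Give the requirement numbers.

1, 2, 4, 6, 8

1. inventory reconciliation 129 days ago vs limit 120 → not met
2. excise tax filing 115 days ago vs limit 90 → not met
3. age-verification audit 237 days ago vs limit 270 → met
4. managers with responsible-vendor certification 1 < 2 → not met
5. age-verification signage present → met
6. hours-of-sale posting absent → not met
7. security system test 70 days ago vs limit 90 → met
8. signage compliance review 752 days ago vs limit 540 → not met
9. condition 'offers delivery' does not hold → requirement n/a → met
Not met: 1, 2, 4, 6, 8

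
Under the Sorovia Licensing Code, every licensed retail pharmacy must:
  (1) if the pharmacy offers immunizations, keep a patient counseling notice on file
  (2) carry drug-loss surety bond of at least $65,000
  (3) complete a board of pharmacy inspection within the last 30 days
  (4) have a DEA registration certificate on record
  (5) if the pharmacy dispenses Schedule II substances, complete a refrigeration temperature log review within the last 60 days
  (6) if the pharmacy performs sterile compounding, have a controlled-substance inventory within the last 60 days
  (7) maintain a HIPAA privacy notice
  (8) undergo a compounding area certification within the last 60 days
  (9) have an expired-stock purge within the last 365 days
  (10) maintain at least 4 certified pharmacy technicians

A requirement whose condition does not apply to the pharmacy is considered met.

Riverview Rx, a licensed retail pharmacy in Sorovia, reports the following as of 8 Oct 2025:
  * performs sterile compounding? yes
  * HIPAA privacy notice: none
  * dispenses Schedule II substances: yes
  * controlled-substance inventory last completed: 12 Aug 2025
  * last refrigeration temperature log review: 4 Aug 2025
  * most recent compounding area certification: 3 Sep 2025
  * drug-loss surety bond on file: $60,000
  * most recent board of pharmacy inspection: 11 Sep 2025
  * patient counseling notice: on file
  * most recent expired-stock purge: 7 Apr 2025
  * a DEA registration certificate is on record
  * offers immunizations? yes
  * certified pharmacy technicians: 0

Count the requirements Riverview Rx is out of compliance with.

1. condition 'offers immunizations' holds; patient counseling notice present → met
2. drug-loss surety bond $60,000 < $65,000 → not met
3. board of pharmacy inspection 27 days ago vs limit 30 → met
4. DEA registration certificate present → met
5. condition 'dispenses Schedule II substances' holds; refrigeration temperature log review 65 days ago vs limit 60 → not met
6. condition 'performs sterile compounding' holds; controlled-substance inventory 57 days ago vs limit 60 → met
7. HIPAA privacy notice absent → not met
8. compounding area certification 35 days ago vs limit 60 → met
9. expired-stock purge 184 days ago vs limit 365 → met
10. certified pharmacy technicians 0 < 4 → not met
Not met: 4 of 10

4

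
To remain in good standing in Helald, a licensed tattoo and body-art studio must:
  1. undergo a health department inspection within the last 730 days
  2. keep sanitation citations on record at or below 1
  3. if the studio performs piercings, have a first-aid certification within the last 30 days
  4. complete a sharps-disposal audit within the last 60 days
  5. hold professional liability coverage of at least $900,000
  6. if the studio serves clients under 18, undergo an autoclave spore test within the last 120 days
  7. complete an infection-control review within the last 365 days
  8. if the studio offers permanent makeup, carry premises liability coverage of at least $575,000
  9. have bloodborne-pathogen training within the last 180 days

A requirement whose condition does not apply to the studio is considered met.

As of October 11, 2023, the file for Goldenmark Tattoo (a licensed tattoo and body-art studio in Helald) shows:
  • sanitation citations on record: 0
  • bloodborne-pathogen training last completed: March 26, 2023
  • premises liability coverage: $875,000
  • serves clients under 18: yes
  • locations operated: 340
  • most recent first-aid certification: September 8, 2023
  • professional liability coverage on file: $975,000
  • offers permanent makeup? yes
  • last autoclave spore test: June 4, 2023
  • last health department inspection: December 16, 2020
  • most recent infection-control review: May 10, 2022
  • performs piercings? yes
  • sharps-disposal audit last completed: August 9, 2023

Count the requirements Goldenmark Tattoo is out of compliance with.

1. health department inspection 1029 days ago vs limit 730 → not met
2. sanitation citations on record 0 ≤ 1 → met
3. condition 'performs piercings' holds; first-aid certification 33 days ago vs limit 30 → not met
4. sharps-disposal audit 63 days ago vs limit 60 → not met
5. professional liability coverage $975,000 ≥ $900,000 → met
6. condition 'serves clients under 18' holds; autoclave spore test 129 days ago vs limit 120 → not met
7. infection-control review 519 days ago vs limit 365 → not met
8. condition 'offers permanent makeup' holds; premises liability coverage $875,000 ≥ $575,000 → met
9. bloodborne-pathogen training 199 days ago vs limit 180 → not met
Not met: 6 of 9

6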